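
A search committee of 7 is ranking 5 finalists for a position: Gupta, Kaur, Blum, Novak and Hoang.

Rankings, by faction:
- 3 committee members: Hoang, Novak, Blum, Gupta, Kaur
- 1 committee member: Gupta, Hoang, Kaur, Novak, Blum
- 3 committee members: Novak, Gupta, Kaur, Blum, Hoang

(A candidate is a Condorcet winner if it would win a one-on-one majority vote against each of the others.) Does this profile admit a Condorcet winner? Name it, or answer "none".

none

Head-to-head results (7 committee members):
Gupta vs Kaur: 3+1+3 = 7 for Gupta, 0 for Kaur — Gupta by 7–0.
Gupta vs Blum: 1+3 = 4 for Gupta, 3 for Blum — Gupta by 4–3.
Gupta vs Novak: 1 to 6, Novak.
Gupta vs Hoang: 1+3 = 4 for Gupta, 3 for Hoang — Gupta by 4–3.
Kaur vs Blum: 1+3 = 4 for Kaur, 3 for Blum — Kaur by 4–3.
Kaur vs Novak: 1 for Kaur, 6 for Novak — Novak by 6–1.
Kaur vs Hoang: Kaur is ranked higher on 3 ballots, Hoang on 4. Hoang wins 4–3.
Blum vs Novak: Blum is ranked higher on 0 ballots, Novak on 7. Novak wins 7–0.
Blum vs Hoang: 3 to 4, Hoang.
Novak vs Hoang: 3 for Novak, 4 for Hoang — Hoang by 4–3.
Every candidate loses at least once (Gupta loses to Novak; Kaur loses to Gupta; Blum loses to Gupta; Novak loses to Hoang; Hoang loses to Gupta). The majority relation contains the cycle Gupta → Hoang → Novak → Gupta, so there is no Condorcet winner.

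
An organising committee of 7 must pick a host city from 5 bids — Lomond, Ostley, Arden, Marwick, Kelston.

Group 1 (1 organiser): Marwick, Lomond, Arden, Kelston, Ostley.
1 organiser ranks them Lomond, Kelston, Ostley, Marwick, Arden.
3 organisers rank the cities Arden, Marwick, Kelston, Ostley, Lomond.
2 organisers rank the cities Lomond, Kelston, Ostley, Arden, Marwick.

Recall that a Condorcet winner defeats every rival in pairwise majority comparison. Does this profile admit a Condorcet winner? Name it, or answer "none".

none

Check each pair by majority over 7 ballots:
Lomond vs Ostley: Lomond, 4–3.
Lomond–Arden: Lomond 4–3.
Lomond vs Marwick: Marwick wins 4–3.
Lomond–Kelston: Lomond 4–3.
Ostley vs Arden: Arden, 4–3.
Ostley vs Marwick: Marwick, 4–3.
Ostley vs Kelston: Kelston wins 7–0.
Arden vs Marwick: Arden, 5–2.
Arden vs Kelston: Arden, 4–3.
Marwick vs Kelston: Marwick wins 4–3.
No city is unbeaten: Lomond loses to Marwick; Ostley loses to Lomond; Arden loses to Lomond; Marwick loses to Arden; Kelston loses to Lomond. In particular Lomond → Arden → Marwick → Lomond is a majority cycle — no Condorcet winner exists.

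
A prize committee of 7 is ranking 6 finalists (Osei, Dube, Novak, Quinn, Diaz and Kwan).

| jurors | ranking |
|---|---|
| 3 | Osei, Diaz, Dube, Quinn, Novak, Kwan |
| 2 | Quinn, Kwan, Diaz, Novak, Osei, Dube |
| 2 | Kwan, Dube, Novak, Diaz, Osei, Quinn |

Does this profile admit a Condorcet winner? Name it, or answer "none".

none

Head-to-head results (7 jurors):
Osei–Dube: Osei 5–2.
Osei vs Novak: Osei is ranked higher on 3 ballots, Novak on 4. Novak wins 4–3.
Osei vs Quinn: Osei preferred on 3+2 = 5 ballots; Osei wins 5–2.
Osei vs Diaz: Diaz wins 4–3.
Osei vs Kwan: Kwan, 4–3.
Dube vs Novak: 5 to 2, Dube.
Dube vs Quinn: 3+2 = 5 for Dube, 2 for Quinn — Dube by 5–2.
Dube vs Diaz: 2 to 5, Diaz.
Dube vs Kwan: 3 to 4, Kwan.
Novak–Quinn: Quinn 5–2.
Novak–Diaz: Diaz 5–2.
Novak vs Kwan: 3 for Novak, 4 for Kwan — Kwan by 4–3.
Quinn vs Diaz: Diaz, 5–2.
Quinn vs Kwan: Quinn wins 5–2.
Diaz vs Kwan: Diaz preferred on 3 ballots; Kwan wins 4–3.
Each nominee drops at least one matchup (Osei loses to Novak; Dube loses to Osei; Novak loses to Dube; Quinn loses to Osei; Diaz loses to Kwan; Kwan loses to Quinn); the cycle Osei beats Dube beats Novak beats Osei rules out a Condorcet winner.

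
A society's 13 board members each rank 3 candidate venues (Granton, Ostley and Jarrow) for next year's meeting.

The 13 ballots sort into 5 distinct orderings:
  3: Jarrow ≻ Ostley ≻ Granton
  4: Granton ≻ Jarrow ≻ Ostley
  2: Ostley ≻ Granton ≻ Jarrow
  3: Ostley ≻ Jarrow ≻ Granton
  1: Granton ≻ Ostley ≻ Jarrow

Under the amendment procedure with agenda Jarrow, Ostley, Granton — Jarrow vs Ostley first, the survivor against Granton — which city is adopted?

Round 1: Jarrow vs Ostley — 7–6, Jarrow advances.
Round 2: Jarrow vs Granton — 6–7, Granton advances.
Granton survives the agenda.

Granton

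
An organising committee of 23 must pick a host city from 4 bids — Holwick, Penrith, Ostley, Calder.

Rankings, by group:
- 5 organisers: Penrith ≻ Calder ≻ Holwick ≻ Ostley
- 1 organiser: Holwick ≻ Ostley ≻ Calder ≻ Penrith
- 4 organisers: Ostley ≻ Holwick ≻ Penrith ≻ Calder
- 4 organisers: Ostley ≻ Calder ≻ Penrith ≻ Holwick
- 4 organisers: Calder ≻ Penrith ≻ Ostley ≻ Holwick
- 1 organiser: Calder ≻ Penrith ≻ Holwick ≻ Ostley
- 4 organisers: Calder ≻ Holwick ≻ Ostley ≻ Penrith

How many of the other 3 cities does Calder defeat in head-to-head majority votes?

3

Calder against each rival (23 organisers):
Calder vs Holwick: 5+4+4+1+4 = 18 for Calder, 5 for Holwick — Calder by 18–5.
Calder vs Penrith: Calder preferred on 1+4+4+1+4 = 14 ballots; Calder wins 14–9.
Calder–Ostley: Calder 14–9.
Calder beats Holwick, Penrith, Ostley — 3 pairwise wins.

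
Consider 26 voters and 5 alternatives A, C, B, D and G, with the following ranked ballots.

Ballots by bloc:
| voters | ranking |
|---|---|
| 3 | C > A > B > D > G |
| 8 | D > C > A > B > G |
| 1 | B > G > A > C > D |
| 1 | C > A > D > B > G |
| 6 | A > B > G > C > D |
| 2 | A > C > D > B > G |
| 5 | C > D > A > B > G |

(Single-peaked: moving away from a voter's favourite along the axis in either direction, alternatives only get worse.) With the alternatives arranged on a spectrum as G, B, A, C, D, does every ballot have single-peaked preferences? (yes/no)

Axis positions: G=1, B=2, A=3, C=4, D=5.
Bloc 1 (peak C at position 4): ranking walks positions 4-3-2-5-1, expanding outward from the peak — single-peaked.
Bloc 2 (peak D at position 5): ranking walks positions 5-4-3-2-1, expanding outward from the peak — single-peaked.
Bloc 3 (peak B at position 2): ranking walks positions 2-1-3-4-5, expanding outward from the peak — single-peaked.
Bloc 4 (peak C at position 4): ranking walks positions 4-3-5-2-1, expanding outward from the peak — single-peaked.
Bloc 5 (peak A at position 3): ranking walks positions 3-2-1-4-5, expanding outward from the peak — single-peaked.
Bloc 6 (peak A at position 3): ranking walks positions 3-4-5-2-1, expanding outward from the peak — single-peaked.
Bloc 7 (peak C at position 4): ranking walks positions 4-5-3-2-1, expanding outward from the peak — single-peaked.
Every ranking is single-peaked on this axis.

yes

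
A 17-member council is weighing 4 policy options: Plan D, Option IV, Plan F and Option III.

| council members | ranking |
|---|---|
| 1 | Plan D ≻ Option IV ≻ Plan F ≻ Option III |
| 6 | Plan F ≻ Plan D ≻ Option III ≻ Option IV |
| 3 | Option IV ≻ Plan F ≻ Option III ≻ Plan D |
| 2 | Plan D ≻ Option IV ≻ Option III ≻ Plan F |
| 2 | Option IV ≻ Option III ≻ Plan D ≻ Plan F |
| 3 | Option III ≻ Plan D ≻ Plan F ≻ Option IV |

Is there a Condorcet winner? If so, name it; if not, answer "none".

Pairwise majorities:
Plan D vs Option IV: 12 to 5, Plan D.
Plan D vs Plan F: Plan D is ranked higher on 1+2+2+3 = 8 ballots, Plan F on 9. Plan F wins 9–8.
Plan D vs Option III: Plan D, 9–8.
Option IV vs Plan F: Plan F wins 9–8.
Option IV vs Option III: Option III, 9–8.
Plan F vs Option III: 10 to 7, Plan F.
Plan F beats each of Plan D, Option IV, Option III — Plan F is the Condorcet winner.

Plan F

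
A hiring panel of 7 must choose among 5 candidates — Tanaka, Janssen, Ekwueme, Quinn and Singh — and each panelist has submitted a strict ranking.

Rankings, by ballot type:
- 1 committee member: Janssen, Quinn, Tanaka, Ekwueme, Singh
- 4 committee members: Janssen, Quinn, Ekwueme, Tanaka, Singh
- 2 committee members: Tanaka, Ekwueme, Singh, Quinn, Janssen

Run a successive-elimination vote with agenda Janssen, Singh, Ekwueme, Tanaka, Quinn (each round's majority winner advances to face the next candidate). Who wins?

Janssen

Round 1: Janssen vs Singh — 5–2, Janssen advances.
Round 2: Janssen vs Ekwueme — 5–2, Janssen advances.
Round 3: Janssen vs Tanaka — 5–2, Janssen advances.
Round 4: Janssen vs Quinn — 5–2, Janssen advances.
Janssen survives the agenda.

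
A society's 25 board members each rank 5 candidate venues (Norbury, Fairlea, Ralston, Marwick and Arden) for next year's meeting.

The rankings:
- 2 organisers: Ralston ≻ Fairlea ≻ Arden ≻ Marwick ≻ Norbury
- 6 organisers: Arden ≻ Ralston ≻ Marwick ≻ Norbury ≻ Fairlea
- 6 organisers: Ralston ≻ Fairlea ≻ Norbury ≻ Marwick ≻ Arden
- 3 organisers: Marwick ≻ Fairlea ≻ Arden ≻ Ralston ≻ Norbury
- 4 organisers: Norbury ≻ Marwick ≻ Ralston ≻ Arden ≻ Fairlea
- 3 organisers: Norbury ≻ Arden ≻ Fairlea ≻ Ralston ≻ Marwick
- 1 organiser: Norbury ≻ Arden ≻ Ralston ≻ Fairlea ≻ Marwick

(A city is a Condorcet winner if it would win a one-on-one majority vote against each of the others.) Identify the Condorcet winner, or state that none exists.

Check each pair by majority over 25 ballots:
Norbury vs Fairlea: 14 to 11, Norbury.
Norbury vs Ralston: Norbury is ranked higher on 4+3+1 = 8 ballots, Ralston on 17. Ralston wins 17–8.
Norbury vs Marwick: 6+4+3+1 = 14 for Norbury, 11 for Marwick — Norbury by 14–11.
Norbury vs Arden: Norbury preferred on 6+4+3+1 = 14 ballots; Norbury wins 14–11.
Fairlea vs Ralston: Fairlea preferred on 3+3 = 6 ballots; Ralston wins 19–6.
Fairlea vs Marwick: 2+6+3+1 = 12 for Fairlea, 13 for Marwick — Marwick by 13–12.
Fairlea vs Arden: 2+6+3 = 11 for Fairlea, 14 for Arden — Arden by 14–11.
Ralston vs Marwick: Ralston is ranked higher on 2+6+6+3+1 = 18 ballots, Marwick on 7. Ralston wins 18–7.
Ralston vs Arden: Ralston preferred on 2+6+4 = 12 ballots; Arden wins 13–12.
Marwick vs Arden: Marwick is ranked higher on 6+3+4 = 13 ballots, Arden on 12. Marwick wins 13–12.
Every city loses at least once (Norbury loses to Ralston; Fairlea loses to Norbury; Ralston loses to Arden; Marwick loses to Norbury; Arden loses to Norbury). The majority relation contains the cycle Norbury > Arden > Ralston > Norbury, so there is no Condorcet winner.

none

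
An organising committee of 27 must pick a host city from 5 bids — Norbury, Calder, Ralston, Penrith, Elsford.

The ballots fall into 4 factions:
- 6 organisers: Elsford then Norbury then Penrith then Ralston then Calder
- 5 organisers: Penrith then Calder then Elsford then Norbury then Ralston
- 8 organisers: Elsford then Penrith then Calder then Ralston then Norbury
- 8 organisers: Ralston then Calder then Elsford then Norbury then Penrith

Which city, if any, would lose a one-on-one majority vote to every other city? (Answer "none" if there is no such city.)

Pairwise majorities:
Norbury vs Calder: Calder, 21–6.
Norbury–Ralston: Ralston 16–11.
Norbury vs Penrith: Norbury, 14–13.
Norbury vs Elsford: 0 for Norbury, 27 for Elsford — Elsford by 27–0.
Calder–Ralston: Ralston 14–13.
Calder–Penrith: Penrith 19–8.
Calder vs Elsford: Elsford, 14–13.
Ralston vs Penrith: Ralston preferred on 8 ballots; Penrith wins 19–8.
Ralston vs Elsford: Ralston preferred on 8 ballots; Elsford wins 19–8.
Penrith vs Elsford: Elsford, 22–5.
Every city wins at least one matchup (Norbury beats Penrith; Calder beats Norbury; Ralston beats Norbury; Penrith beats Calder; Elsford beats Norbury), so there is no Condorcet loser.

none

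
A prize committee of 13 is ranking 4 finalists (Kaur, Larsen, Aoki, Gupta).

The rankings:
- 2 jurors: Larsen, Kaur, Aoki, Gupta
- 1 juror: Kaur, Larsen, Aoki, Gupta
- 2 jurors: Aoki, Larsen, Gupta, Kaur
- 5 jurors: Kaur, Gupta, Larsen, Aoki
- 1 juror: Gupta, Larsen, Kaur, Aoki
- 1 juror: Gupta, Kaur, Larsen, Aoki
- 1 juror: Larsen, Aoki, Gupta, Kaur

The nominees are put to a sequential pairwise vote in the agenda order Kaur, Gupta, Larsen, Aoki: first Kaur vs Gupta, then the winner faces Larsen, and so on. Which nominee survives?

Kaur

Round 1: Kaur vs Gupta — 8–5, Kaur advances.
Round 2: Kaur vs Larsen — 7–6, Kaur advances.
Round 3: Kaur vs Aoki — 10–3, Kaur advances.
Kaur survives the agenda.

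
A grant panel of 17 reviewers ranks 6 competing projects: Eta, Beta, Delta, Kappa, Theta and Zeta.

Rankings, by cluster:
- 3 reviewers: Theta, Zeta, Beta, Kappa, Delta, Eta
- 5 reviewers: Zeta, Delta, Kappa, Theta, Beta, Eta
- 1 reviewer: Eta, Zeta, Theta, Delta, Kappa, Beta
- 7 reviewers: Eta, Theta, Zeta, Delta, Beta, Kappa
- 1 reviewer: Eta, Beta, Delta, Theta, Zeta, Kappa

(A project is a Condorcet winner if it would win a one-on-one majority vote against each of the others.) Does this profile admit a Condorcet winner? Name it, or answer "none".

Pairwise majorities:
Eta vs Beta: Eta wins 9–8.
Eta vs Delta: Eta preferred on 1+7+1 = 9 ballots; Eta wins 9–8.
Eta vs Kappa: Eta, 9–8.
Eta vs Theta: Eta preferred on 1+7+1 = 9 ballots; Eta wins 9–8.
Eta vs Zeta: Eta, 9–8.
Beta vs Delta: Beta preferred on 3+1 = 4 ballots; Delta wins 13–4.
Beta vs Kappa: Beta, 11–6.
Beta vs Theta: Beta is ranked higher on 1 ballot, Theta on 16. Theta wins 16–1.
Beta vs Zeta: 1 for Beta, 16 for Zeta — Zeta by 16–1.
Delta vs Kappa: Delta preferred on 5+1+7+1 = 14 ballots; Delta wins 14–3.
Delta vs Theta: Theta wins 11–6.
Delta vs Zeta: Delta preferred on 1 ballot; Zeta wins 16–1.
Kappa vs Theta: Kappa is ranked higher on 5 ballots, Theta on 12. Theta wins 12–5.
Kappa vs Zeta: 0 for Kappa, 17 for Zeta — Zeta by 17–0.
Theta vs Zeta: Theta preferred on 3+7+1 = 11 ballots; Theta wins 11–6.
Eta defeats every rival head-to-head and is the Condorcet winner.

Eta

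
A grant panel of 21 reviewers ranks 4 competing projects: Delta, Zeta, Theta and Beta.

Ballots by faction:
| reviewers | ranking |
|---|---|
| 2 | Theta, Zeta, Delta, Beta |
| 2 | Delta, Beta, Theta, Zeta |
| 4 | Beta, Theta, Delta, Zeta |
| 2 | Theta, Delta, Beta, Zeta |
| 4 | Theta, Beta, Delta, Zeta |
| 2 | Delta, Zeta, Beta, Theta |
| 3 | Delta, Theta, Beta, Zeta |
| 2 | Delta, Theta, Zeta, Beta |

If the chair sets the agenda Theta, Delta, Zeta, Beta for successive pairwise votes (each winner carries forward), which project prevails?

Round 1: Theta vs Delta — 12–9, Theta advances.
Round 2: Theta vs Zeta — 19–2, Theta advances.
Round 3: Theta vs Beta — 13–8, Theta advances.
Theta survives the agenda.

Theta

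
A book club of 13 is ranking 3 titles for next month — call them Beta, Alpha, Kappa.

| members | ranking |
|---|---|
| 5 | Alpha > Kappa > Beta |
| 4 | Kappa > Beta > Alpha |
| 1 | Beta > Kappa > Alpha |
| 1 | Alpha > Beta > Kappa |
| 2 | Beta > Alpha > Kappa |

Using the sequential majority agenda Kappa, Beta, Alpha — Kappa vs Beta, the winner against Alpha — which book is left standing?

Round 1: Kappa vs Beta — 9–4, Kappa advances.
Round 2: Kappa vs Alpha — 5–8, Alpha advances.
The agenda winner is Alpha.

Alpha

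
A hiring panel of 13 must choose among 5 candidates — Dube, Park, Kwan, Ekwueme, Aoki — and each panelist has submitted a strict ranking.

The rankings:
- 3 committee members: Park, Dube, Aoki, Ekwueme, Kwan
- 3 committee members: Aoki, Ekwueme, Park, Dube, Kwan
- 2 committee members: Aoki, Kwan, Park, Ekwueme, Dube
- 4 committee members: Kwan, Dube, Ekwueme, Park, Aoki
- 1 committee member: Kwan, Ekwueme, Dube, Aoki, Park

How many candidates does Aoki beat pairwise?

Aoki against each rival (13 committee members):
Aoki vs Dube: 5 to 8, Dube.
Aoki vs Park: Aoki is ranked higher on 3+2+1 = 6 ballots, Park on 7. Park wins 7–6.
Aoki vs Kwan: Aoki wins 8–5.
Aoki vs Ekwueme: Aoki preferred on 3+3+2 = 8 ballots; Aoki wins 8–5.
Aoki beats Kwan, Ekwueme; loses to Dube, Park — 2 pairwise wins.

2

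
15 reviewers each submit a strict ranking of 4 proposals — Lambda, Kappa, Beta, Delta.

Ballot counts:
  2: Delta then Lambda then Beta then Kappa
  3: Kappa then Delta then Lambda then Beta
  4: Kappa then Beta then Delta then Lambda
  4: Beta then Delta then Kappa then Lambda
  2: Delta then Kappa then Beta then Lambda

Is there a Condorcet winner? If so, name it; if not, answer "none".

none

Check each pair by majority over 15 ballots:
Lambda vs Kappa: 2 to 13, Kappa.
Lambda vs Beta: Lambda preferred on 2+3 = 5 ballots; Beta wins 10–5.
Lambda vs Delta: 0 for Lambda, 15 for Delta — Delta by 15–0.
Kappa vs Beta: Kappa is ranked higher on 3+4+2 = 9 ballots, Beta on 6. Kappa wins 9–6.
Kappa vs Delta: 3+4 = 7 for Kappa, 8 for Delta — Delta by 8–7.
Beta vs Delta: Beta is ranked higher on 4+4 = 8 ballots, Delta on 7. Beta wins 8–7.
Every project loses at least once (Lambda loses to Kappa; Kappa loses to Delta; Beta loses to Kappa; Delta loses to Beta). The majority relation contains the cycle Kappa > Beta > Delta > Kappa, so there is no Condorcet winner.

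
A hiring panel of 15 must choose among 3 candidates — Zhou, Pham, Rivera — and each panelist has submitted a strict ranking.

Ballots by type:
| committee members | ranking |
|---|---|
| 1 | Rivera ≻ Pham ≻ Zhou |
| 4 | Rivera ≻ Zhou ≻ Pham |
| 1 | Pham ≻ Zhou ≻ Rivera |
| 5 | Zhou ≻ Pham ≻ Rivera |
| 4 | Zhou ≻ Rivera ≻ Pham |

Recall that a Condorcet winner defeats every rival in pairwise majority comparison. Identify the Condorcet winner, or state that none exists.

Zhou

Head-to-head results (15 committee members):
Zhou–Pham: Zhou 13–2.
Zhou vs Rivera: 1+5+4 = 10 for Zhou, 5 for Rivera — Zhou by 10–5.
Pham vs Rivera: 6 to 9, Rivera.
Zhou beats each of Pham, Rivera — Zhou is the Condorcet winner.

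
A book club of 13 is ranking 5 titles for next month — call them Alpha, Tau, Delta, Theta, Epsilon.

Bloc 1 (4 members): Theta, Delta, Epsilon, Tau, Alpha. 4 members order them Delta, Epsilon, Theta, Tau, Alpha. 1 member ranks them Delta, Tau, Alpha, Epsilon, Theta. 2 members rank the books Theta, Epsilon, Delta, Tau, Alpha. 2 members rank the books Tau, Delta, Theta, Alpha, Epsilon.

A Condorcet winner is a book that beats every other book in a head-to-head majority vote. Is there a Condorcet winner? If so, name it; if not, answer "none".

Check each pair by majority over 13 ballots:
Alpha vs Tau: Alpha is ranked higher on 0 ballots, Tau on 13. Tau wins 13–0.
Alpha vs Delta: 0 for Alpha, 13 for Delta — Delta by 13–0.
Alpha vs Theta: Alpha preferred on 1 ballot; Theta wins 12–1.
Alpha vs Epsilon: 1+2 = 3 for Alpha, 10 for Epsilon — Epsilon by 10–3.
Tau vs Delta: Tau preferred on 2 ballots; Delta wins 11–2.
Tau vs Theta: 1+2 = 3 for Tau, 10 for Theta — Theta by 10–3.
Tau vs Epsilon: Tau is ranked higher on 1+2 = 3 ballots, Epsilon on 10. Epsilon wins 10–3.
Delta vs Theta: Delta is ranked higher on 4+1+2 = 7 ballots, Theta on 6. Delta wins 7–6.
Delta vs Epsilon: 11 to 2, Delta.
Theta vs Epsilon: 4+2+2 = 8 for Theta, 5 for Epsilon — Theta by 8–5.
Delta defeats every rival head-to-head and is the Condorcet winner.

Delta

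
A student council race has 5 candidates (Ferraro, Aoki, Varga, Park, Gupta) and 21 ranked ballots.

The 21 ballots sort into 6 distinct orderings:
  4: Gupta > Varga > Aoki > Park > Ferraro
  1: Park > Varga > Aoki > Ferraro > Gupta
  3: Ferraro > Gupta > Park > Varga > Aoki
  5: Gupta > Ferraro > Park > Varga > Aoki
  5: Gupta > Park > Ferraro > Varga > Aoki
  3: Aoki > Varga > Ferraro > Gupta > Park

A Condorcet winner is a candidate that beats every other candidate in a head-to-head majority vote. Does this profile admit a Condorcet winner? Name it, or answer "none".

Gupta

Pairwise majorities:
Ferraro vs Aoki: Ferraro wins 13–8.
Ferraro vs Varga: Ferraro wins 13–8.
Ferraro–Park: Ferraro 11–10.
Ferraro vs Gupta: Gupta wins 14–7.
Aoki vs Varga: Varga wins 18–3.
Aoki–Park: Park 14–7.
Aoki vs Gupta: Gupta wins 17–4.
Varga–Park: Park 14–7.
Varga vs Gupta: Gupta, 17–4.
Park vs Gupta: Gupta, 20–1.
Gupta defeats every rival head-to-head and is the Condorcet winner.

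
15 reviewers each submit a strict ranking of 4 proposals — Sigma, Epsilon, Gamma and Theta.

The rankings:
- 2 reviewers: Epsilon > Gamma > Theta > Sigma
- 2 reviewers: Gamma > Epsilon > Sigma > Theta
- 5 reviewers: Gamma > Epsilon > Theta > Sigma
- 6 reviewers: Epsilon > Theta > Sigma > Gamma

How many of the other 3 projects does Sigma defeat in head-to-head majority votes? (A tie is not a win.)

0

Sigma against each rival (15 reviewers):
Sigma–Epsilon: Epsilon 15–0.
Sigma–Gamma: Gamma 9–6.
Sigma vs Theta: Theta wins 13–2.
Sigma beats no one; loses to Epsilon, Gamma, Theta — 0 pairwise wins.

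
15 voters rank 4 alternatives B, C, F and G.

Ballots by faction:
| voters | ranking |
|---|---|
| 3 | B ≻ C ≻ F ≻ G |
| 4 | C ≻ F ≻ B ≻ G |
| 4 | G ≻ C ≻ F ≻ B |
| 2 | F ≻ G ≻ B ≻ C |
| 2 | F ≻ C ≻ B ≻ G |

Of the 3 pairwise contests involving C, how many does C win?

C against each rival (15 voters):
C vs B: 4+4+2 = 10 for C, 5 for B — C by 10–5.
C vs F: C wins 11–4.
C vs G: 3+4+2 = 9 for C, 6 for G — C by 9–6.
C beats B, F, G — 3 pairwise wins.

3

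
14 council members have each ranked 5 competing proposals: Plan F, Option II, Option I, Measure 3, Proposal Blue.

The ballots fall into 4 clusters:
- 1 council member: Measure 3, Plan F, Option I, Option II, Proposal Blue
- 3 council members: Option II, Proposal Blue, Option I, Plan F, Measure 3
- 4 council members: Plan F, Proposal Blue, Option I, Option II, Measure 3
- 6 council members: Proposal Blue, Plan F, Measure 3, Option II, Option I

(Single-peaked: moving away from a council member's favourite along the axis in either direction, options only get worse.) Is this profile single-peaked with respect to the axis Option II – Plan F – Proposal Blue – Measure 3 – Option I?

no

Axis positions: Option II=1, Plan F=2, Proposal Blue=3, Measure 3=4, Option I=5.
Cluster 1: ranking walks positions 4-2-5-1-3; Plan F is ranked above Proposal Blue even though Proposal Blue lies between Plan F and the peak Measure 3 on the axis — preferences dip and rise again. Not single-peaked.
Cluster 2: ranking walks positions 1-3-5-2-4; Proposal Blue is ranked above Plan F even though Plan F lies between Proposal Blue and the peak Option II on the axis — preferences dip and rise again. Not single-peaked.
Cluster 3: ranking walks positions 2-3-5-1-4; Option I is ranked above Measure 3 even though Measure 3 lies between Option I and the peak Plan F on the axis — preferences dip and rise again. Not single-peaked.
Cluster 4 (peak Proposal Blue at position 3): ranking walks positions 3-2-4-1-5, expanding outward from the peak — single-peaked.
Cluster 1 violates single-peakedness, so the profile is not single-peaked on this axis.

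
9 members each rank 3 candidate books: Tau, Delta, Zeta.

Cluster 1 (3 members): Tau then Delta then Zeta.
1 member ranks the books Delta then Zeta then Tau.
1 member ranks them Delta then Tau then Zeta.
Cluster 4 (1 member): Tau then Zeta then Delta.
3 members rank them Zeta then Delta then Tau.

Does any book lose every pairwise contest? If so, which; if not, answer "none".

Zeta

Pairwise majorities:
Tau–Delta: Delta 5–4.
Tau vs Zeta: Tau wins 5–4.
Delta vs Zeta: Delta preferred on 3+1+1 = 5 ballots; Delta wins 5–4.
Only Zeta has no wins; Zeta is the Condorcet loser.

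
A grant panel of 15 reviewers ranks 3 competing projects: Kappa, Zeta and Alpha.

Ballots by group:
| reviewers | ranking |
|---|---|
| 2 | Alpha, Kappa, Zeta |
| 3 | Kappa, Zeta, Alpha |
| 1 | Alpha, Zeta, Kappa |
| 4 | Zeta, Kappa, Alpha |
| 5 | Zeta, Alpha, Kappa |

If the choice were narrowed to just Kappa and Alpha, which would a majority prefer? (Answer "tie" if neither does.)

Ballots ranking Kappa above Alpha: 3 + 4 = 7.
Ballots ranking Alpha above Kappa: 15 − 7 = 8.
Alpha wins the head-to-head 8–7.

Alpha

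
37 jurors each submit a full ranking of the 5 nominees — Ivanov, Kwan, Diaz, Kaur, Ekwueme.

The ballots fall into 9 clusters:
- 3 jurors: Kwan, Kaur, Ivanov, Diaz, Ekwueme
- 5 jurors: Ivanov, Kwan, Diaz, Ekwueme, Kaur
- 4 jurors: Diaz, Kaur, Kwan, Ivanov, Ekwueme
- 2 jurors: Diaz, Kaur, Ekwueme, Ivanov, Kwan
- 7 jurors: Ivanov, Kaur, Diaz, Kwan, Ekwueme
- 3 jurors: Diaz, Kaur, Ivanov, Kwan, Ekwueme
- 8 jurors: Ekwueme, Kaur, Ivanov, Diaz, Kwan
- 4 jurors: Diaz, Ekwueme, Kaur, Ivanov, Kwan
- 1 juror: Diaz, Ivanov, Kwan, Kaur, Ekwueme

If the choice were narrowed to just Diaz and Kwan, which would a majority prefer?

Ballots ranking Diaz above Kwan: 4 + 2 + 7 + 3 + 8 + 4 + 1 = 29.
Ballots ranking Kwan above Diaz: 37 − 29 = 8.
Diaz wins the head-to-head 29–8.

Diaz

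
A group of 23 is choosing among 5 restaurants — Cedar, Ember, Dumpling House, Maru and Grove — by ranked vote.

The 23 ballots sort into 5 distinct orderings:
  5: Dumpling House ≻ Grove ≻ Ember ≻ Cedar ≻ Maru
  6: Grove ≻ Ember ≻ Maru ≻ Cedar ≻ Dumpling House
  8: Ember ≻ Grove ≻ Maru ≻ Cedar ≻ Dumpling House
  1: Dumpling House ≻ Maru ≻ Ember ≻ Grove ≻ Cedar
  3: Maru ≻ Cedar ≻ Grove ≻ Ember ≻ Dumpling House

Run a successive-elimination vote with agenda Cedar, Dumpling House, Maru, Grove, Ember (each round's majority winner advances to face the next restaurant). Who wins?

Round 1: Cedar vs Dumpling House — 17–6, Cedar advances.
Round 2: Cedar vs Maru — 5–18, Maru advances.
Round 3: Maru vs Grove — 4–19, Grove advances.
Round 4: Grove vs Ember — 14–9, Grove advances.
Grove survives the agenda.

Grove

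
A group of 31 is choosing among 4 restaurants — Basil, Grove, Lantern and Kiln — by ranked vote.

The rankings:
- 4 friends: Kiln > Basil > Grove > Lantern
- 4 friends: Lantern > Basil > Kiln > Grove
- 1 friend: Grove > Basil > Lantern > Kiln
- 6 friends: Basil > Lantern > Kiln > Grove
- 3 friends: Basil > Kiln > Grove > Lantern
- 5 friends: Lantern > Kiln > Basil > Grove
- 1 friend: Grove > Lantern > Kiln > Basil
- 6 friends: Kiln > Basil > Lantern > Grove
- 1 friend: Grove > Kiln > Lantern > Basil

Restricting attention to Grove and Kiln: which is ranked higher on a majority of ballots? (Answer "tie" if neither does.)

Ballots ranking Grove above Kiln: 1 + 1 + 1 = 3.
Ballots ranking Kiln above Grove: 31 − 3 = 28.
Kiln wins the head-to-head 28–3.

Kiln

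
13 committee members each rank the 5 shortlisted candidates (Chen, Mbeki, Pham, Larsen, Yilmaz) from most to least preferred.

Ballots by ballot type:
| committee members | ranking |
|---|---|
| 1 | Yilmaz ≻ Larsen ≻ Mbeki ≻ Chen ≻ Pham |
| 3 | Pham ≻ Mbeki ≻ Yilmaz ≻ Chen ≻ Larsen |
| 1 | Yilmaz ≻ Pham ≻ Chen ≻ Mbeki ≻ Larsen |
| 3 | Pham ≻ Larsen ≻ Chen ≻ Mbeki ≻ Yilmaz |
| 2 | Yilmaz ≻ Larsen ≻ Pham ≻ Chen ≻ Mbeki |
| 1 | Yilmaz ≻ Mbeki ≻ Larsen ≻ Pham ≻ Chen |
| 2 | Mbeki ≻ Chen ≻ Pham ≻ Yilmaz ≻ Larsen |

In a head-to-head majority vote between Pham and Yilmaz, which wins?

Ballots ranking Pham above Yilmaz: 3 + 3 + 2 = 8.
Ballots ranking Yilmaz above Pham: 13 − 8 = 5.
Pham wins the head-to-head 8–5.

Pham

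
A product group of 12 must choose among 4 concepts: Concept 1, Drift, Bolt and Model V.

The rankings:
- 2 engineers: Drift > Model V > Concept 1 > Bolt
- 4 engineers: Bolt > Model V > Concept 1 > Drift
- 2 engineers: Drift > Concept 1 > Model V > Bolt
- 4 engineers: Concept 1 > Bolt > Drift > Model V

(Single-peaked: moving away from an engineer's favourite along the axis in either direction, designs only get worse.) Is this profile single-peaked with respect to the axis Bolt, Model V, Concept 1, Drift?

Axis positions: Bolt=1, Model V=2, Concept 1=3, Drift=4.
Type 1: ranking walks positions 4-2-3-1; Model V is ranked above Concept 1 even though Concept 1 lies between Model V and the peak Drift on the axis — preferences dip and rise again. Not single-peaked.
Type 2 (peak Bolt at position 1): ranking walks positions 1-2-3-4, expanding outward from the peak — single-peaked.
Type 3 (peak Drift at position 4): ranking walks positions 4-3-2-1, expanding outward from the peak — single-peaked.
Type 4: ranking walks positions 3-1-4-2; Bolt is ranked above Model V even though Model V lies between Bolt and the peak Concept 1 on the axis — preferences dip and rise again. Not single-peaked.
Type 1 violates single-peakedness, so the profile is not single-peaked on this axis.

no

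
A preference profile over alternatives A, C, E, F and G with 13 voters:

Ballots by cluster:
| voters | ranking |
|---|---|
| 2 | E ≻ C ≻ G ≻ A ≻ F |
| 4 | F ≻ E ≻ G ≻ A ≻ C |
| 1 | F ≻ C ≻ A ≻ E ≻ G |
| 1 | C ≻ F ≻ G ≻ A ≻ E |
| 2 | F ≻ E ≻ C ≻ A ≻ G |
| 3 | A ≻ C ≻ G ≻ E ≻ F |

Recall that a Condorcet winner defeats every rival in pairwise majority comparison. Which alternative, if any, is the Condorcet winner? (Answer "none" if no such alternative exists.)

Pairwise majorities:
A vs C: 4+3 = 7 for A, 6 for C — A by 7–6.
A vs E: 5 to 8, E.
A vs F: 5 to 8, F.
A vs G: 6 to 7, G.
C vs E: C preferred on 1+1+3 = 5 ballots; E wins 8–5.
C vs F: 6 to 7, F.
C vs G: C preferred on 2+1+1+2+3 = 9 ballots; C wins 9–4.
E vs F: E preferred on 2+3 = 5 ballots; F wins 8–5.
E vs G: 9 to 4, E.
F vs G: 8 to 5, F.
Only F has no losses; F is the Condorcet winner.

F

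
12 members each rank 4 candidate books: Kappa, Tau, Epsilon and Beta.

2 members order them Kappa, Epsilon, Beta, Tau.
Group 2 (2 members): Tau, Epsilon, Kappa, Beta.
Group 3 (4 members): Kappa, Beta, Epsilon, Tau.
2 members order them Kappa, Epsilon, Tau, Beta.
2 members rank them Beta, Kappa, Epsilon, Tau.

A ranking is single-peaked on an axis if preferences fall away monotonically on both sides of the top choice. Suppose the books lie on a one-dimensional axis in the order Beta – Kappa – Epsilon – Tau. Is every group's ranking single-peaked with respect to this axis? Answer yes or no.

Axis positions: Beta=1, Kappa=2, Epsilon=3, Tau=4.
Group 1 (peak Kappa at position 2): ranking walks positions 2-3-1-4, expanding outward from the peak — single-peaked.
Group 2 (peak Tau at position 4): ranking walks positions 4-3-2-1, expanding outward from the peak — single-peaked.
Group 3 (peak Kappa at position 2): ranking walks positions 2-1-3-4, expanding outward from the peak — single-peaked.
Group 4 (peak Kappa at position 2): ranking walks positions 2-3-4-1, expanding outward from the peak — single-peaked.
Group 5 (peak Beta at position 1): ranking walks positions 1-2-3-4, expanding outward from the peak — single-peaked.
Every ranking is single-peaked on this axis.

yes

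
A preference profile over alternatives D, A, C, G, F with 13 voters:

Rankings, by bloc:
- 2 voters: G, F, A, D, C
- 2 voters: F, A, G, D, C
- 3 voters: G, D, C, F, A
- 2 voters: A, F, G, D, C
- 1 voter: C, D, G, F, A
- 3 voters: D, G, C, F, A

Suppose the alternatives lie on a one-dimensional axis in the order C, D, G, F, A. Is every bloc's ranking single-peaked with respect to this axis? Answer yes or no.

Axis positions: C=1, D=2, G=3, F=4, A=5.
Bloc 1 (peak G at position 3): ranking walks positions 3-4-5-2-1, expanding outward from the peak — single-peaked.
Bloc 2 (peak F at position 4): ranking walks positions 4-5-3-2-1, expanding outward from the peak — single-peaked.
Bloc 3 (peak G at position 3): ranking walks positions 3-2-1-4-5, expanding outward from the peak — single-peaked.
Bloc 4 (peak A at position 5): ranking walks positions 5-4-3-2-1, expanding outward from the peak — single-peaked.
Bloc 5 (peak C at position 1): ranking walks positions 1-2-3-4-5, expanding outward from the peak — single-peaked.
Bloc 6 (peak D at position 2): ranking walks positions 2-3-1-4-5, expanding outward from the peak — single-peaked.
Every ranking is single-peaked on this axis.

yes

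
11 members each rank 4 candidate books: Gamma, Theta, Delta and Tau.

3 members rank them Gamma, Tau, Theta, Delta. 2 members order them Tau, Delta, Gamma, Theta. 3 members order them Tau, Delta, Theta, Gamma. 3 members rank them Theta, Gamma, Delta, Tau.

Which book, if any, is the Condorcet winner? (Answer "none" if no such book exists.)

Pairwise majorities:
Gamma–Theta: Theta 6–5.
Gamma vs Delta: Gamma wins 6–5.
Gamma–Tau: Gamma 6–5.
Theta vs Delta: Theta wins 6–5.
Theta–Tau: Tau 8–3.
Delta vs Tau: Tau wins 8–3.
Every book loses at least once (Gamma loses to Theta; Theta loses to Tau; Delta loses to Gamma; Tau loses to Gamma). The majority relation contains the cycle Gamma beats Tau beats Theta beats Gamma, so there is no Condorcet winner.

none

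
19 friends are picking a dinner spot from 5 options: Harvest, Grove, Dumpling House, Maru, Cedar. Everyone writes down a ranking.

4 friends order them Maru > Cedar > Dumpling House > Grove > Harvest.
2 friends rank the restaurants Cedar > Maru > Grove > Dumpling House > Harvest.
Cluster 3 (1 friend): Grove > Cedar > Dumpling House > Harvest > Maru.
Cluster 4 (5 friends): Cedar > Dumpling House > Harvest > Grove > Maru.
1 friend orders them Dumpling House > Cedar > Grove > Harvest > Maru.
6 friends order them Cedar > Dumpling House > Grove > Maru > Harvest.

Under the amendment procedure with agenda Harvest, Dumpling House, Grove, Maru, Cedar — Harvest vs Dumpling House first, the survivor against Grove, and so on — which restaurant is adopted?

Round 1: Harvest vs Dumpling House — 0–19, Dumpling House advances.
Round 2: Dumpling House vs Grove — 16–3, Dumpling House advances.
Round 3: Dumpling House vs Maru — 13–6, Dumpling House advances.
Round 4: Dumpling House vs Cedar — 1–18, Cedar advances.
The agenda winner is Cedar.

Cedar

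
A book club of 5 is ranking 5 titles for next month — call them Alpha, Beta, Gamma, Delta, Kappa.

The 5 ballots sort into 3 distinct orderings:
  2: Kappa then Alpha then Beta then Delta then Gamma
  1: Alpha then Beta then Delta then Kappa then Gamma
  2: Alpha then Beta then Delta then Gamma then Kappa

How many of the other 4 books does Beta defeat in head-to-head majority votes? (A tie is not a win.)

Beta against each rival (5 members):
Beta–Alpha: Alpha 5–0.
Beta vs Gamma: Beta, 5–0.
Beta–Delta: Beta 5–0.
Beta vs Kappa: Beta is ranked higher on 1+2 = 3 ballots, Kappa on 2. Beta wins 3–2.
Beta beats Gamma, Delta, Kappa; loses to Alpha — 3 pairwise wins.

3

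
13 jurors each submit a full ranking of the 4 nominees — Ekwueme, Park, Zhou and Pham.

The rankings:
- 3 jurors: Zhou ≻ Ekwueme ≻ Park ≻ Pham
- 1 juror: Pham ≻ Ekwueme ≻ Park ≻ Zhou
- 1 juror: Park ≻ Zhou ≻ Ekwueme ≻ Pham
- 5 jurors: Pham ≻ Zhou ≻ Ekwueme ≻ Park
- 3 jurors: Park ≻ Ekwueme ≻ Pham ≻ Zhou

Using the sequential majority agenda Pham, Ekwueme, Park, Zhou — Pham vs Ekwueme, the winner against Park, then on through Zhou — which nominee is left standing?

Round 1: Pham vs Ekwueme — 6–7, Ekwueme advances.
Round 2: Ekwueme vs Park — 9–4, Ekwueme advances.
Round 3: Ekwueme vs Zhou — 4–9, Zhou advances.
The agenda winner is Zhou.

Zhou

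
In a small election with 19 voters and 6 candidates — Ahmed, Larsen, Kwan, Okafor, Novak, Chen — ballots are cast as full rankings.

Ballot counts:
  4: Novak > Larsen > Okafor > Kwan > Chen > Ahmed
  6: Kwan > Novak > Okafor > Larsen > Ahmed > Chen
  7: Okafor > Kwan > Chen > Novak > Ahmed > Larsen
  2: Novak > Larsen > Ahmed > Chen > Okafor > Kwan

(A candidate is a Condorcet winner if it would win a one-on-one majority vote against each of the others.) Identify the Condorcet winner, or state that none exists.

Head-to-head results (19 voters):
Ahmed vs Larsen: Larsen wins 12–7.
Ahmed vs Kwan: Kwan, 17–2.
Ahmed vs Okafor: Okafor wins 17–2.
Ahmed vs Novak: Novak wins 19–0.
Ahmed vs Chen: Chen, 11–8.
Larsen vs Kwan: Kwan, 13–6.
Larsen–Okafor: Okafor 13–6.
Larsen–Novak: Novak 19–0.
Larsen vs Chen: Larsen wins 12–7.
Kwan vs Okafor: Okafor wins 13–6.
Kwan vs Novak: Kwan, 13–6.
Kwan vs Chen: Kwan wins 17–2.
Okafor vs Novak: Novak, 12–7.
Okafor vs Chen: Okafor wins 17–2.
Novak vs Chen: Novak, 12–7.
Every candidate loses at least once (Ahmed loses to Larsen; Larsen loses to Kwan; Kwan loses to Okafor; Okafor loses to Novak; Novak loses to Kwan; Chen loses to Larsen). The majority relation contains the cycle Kwan → Novak → Okafor → Kwan, so there is no Condorcet winner.

none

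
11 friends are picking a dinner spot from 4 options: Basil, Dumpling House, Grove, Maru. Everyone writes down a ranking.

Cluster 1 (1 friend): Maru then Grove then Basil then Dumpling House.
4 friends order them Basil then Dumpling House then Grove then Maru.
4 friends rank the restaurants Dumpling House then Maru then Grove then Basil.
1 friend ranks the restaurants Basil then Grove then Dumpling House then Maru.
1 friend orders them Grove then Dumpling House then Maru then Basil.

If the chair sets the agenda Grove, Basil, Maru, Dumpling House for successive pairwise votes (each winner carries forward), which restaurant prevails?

Dumpling House

Round 1: Grove vs Basil — 6–5, Grove advances.
Round 2: Grove vs Maru — 6–5, Grove advances.
Round 3: Grove vs Dumpling House — 3–8, Dumpling House advances.
Dumpling House survives the agenda.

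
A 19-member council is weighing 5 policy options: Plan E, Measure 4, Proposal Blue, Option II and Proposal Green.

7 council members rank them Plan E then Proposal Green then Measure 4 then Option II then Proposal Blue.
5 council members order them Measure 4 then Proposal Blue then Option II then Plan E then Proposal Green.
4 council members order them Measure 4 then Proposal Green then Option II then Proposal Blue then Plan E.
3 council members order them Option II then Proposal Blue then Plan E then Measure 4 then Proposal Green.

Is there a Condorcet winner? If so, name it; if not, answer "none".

none

Head-to-head results (19 council members):
Plan E vs Measure 4: Plan E is ranked higher on 7+3 = 10 ballots, Measure 4 on 9. Plan E wins 10–9.
Plan E vs Proposal Blue: 7 to 12, Proposal Blue.
Plan E vs Option II: Plan E is ranked higher on 7 ballots, Option II on 12. Option II wins 12–7.
Plan E vs Proposal Green: Plan E preferred on 7+5+3 = 15 ballots; Plan E wins 15–4.
Measure 4 vs Proposal Blue: Measure 4 is ranked higher on 7+5+4 = 16 ballots, Proposal Blue on 3. Measure 4 wins 16–3.
Measure 4 vs Option II: 16 to 3, Measure 4.
Measure 4 vs Proposal Green: 12 to 7, Measure 4.
Proposal Blue vs Option II: Proposal Blue is ranked higher on 5 ballots, Option II on 14. Option II wins 14–5.
Proposal Blue vs Proposal Green: 5+3 = 8 for Proposal Blue, 11 for Proposal Green — Proposal Green by 11–8.
Option II vs Proposal Green: 5+3 = 8 for Option II, 11 for Proposal Green — Proposal Green by 11–8.
Each option drops at least one matchup (Plan E loses to Proposal Blue; Measure 4 loses to Plan E; Proposal Blue loses to Measure 4; Option II loses to Measure 4; Proposal Green loses to Plan E); the cycle Plan E → Measure 4 → Proposal Blue → Plan E rules out a Condorcet winner.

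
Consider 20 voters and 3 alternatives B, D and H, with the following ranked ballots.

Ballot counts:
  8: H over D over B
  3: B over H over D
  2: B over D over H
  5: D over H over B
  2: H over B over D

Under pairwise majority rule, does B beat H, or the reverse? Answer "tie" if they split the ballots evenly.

Ballots ranking B above H: 3 + 2 = 5.
Ballots ranking H above B: 20 − 5 = 15.
H wins the head-to-head 15–5.

H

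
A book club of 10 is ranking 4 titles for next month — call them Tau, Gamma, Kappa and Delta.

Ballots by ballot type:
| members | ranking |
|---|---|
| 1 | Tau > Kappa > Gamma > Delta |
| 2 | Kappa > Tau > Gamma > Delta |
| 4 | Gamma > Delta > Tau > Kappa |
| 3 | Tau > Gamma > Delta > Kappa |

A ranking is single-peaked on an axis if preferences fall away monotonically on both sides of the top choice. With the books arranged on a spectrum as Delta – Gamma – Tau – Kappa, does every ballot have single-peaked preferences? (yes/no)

Axis positions: Delta=1, Gamma=2, Tau=3, Kappa=4.
Ballot type 1 (peak Tau at position 3): ranking walks positions 3-4-2-1, expanding outward from the peak — single-peaked.
Ballot type 2 (peak Kappa at position 4): ranking walks positions 4-3-2-1, expanding outward from the peak — single-peaked.
Ballot type 3 (peak Gamma at position 2): ranking walks positions 2-1-3-4, expanding outward from the peak — single-peaked.
Ballot type 4 (peak Tau at position 3): ranking walks positions 3-2-1-4, expanding outward from the peak — single-peaked.
Every ranking is single-peaked on this axis.

yes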